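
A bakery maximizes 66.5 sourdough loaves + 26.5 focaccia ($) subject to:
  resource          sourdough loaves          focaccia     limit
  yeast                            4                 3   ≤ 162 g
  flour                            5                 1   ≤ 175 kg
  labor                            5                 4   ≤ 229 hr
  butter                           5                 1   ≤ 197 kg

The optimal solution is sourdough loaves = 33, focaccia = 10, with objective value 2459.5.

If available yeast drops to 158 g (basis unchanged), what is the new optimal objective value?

Binding: yeast and flour. Non-binding: labor (24 unused), butter (22 unused).
Since labor, butter are not tight, their duals are 0.
Dual feasibility on the basic columns requires 4·y_yeast + 5·y_flour = 66.5, 3·y_yeast + 1·y_flour = 26.5.
Solving: y_yeast = 6, y_flour = 8.5.
Δz = y_yeast·Δb = 6 × (-4) = -24, so new z* = 2459.5 − 24 = 2435.5.

2435.5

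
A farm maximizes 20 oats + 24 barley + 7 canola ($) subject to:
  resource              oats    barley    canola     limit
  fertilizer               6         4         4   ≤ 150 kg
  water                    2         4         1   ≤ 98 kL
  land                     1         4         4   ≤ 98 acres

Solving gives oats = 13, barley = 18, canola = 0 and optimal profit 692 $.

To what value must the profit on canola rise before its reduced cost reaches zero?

Binding: fertilizer and water. Non-binding: land (13 unused).
Since land is not tight, its dual is 0.
Dual feasibility on the basic columns requires 6·y_fertilizer + 2·y_water = 20, 4·y_fertilizer + 4·y_water = 24.
This yields shadow prices y_fertilizer = 2, y_water = 4.
canola enters the basis when its profit ≥ yᵀa₃ = 2·4 + 4·1 = 12.

12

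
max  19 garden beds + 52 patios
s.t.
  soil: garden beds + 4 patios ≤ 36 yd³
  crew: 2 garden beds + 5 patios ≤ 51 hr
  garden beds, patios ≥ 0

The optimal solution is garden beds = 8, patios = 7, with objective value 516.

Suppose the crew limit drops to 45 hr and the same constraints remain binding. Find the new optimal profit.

468

Check each constraint at x*: soil 36/36 (tight); crew 51/51 (tight).
From A_Bᵀ y = c: 1·y_soil + 2·y_crew = 19; 4·y_soil + 5·y_crew = 52.
→ y_soil = 3 and y_crew = 8.
Δz = y_crew·Δb = 8 × (-6) = -48, so new z* = 516 − 48 = 468.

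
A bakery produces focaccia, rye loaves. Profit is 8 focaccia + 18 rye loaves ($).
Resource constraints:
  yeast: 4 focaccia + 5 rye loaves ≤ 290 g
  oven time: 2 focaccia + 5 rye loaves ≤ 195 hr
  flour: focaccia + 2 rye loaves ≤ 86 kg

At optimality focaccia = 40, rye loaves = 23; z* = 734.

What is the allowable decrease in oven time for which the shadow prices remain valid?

5

Binding constraints: oven time, flour. The basis is B = [[2,5],[1,2]] with det -1.
Per unit decrease in oven time, x* moves by d = (2, -1).
The basis stays optimal until yeast becomes binding; allowable decrease = 5 hr.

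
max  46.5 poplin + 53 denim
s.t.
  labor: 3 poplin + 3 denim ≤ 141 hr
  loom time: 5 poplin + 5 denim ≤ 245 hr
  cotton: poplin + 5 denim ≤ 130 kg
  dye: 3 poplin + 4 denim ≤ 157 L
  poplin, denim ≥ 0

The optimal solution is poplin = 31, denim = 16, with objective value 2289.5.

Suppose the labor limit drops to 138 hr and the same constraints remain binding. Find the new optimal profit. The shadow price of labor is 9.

2262.5

Δb = -3, so new z* = 2289.5 + (9)·(-3) = 2289.5 − 27 = 2262.5.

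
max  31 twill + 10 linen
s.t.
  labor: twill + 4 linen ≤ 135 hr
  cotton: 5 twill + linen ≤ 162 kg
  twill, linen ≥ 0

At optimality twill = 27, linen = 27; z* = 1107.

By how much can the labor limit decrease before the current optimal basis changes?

102.6

Binding constraints: labor, cotton. The basis is B = [[1,4],[5,1]] with det -19.
Per unit decrease in labor, x* moves by d = (0.0526, -0.2632).
The basis stays optimal until linen reaches 0; allowable decrease = 102.6 hr.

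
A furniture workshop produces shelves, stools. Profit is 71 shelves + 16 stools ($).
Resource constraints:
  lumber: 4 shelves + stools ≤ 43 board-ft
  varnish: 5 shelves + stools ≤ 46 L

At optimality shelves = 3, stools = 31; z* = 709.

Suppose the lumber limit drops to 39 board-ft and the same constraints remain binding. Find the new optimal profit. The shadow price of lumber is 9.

673

Δb = -4, so new z* = 709 + (9)·(-4) = 709 − 36 = 673.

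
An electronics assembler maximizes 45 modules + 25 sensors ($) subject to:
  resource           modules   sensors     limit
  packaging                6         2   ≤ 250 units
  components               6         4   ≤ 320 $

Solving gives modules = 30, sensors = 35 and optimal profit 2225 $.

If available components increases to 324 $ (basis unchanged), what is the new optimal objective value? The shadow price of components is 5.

2245

Δb = 4, so new z* = 2225 + (5)·(4) = 2225 + 20 = 2245.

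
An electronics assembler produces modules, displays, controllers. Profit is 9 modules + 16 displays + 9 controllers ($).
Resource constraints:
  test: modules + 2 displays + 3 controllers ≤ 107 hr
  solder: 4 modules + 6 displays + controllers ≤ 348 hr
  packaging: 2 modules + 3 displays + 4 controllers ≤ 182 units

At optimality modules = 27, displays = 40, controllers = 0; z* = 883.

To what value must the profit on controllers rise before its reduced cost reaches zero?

16

Binding: test and solder. Non-binding: packaging (8 unused).
By complementary slackness, y = 0 for the non-binding constraint.
Dual feasibility on the basic columns requires 1·y_test + 4·y_solder = 9, 2·y_test + 6·y_solder = 16.
Solving: y_test = 5, y_solder = 1.
controllers enters the basis when its profit ≥ yᵀa₃ = 5·3 + 1·1 = 16.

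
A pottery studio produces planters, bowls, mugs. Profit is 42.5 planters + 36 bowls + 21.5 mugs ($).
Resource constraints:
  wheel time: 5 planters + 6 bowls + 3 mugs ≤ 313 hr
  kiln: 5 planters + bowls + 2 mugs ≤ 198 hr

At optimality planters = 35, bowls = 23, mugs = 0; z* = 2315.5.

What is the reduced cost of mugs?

Both wheel time and kiln are binding at x*.
From A_Bᵀ y = c: 5·y_wheel time + 5·y_kiln = 42.5; 6·y_wheel time + 1·y_kiln = 36.
This yields shadow prices y_wheel time = 5.5, y_kiln = 3.
Reduced cost of mugs: c₃ − yᵀa₃ = 21.5 − (5.5·3 + 3·2) = 21.5 − 22.5 = -1.

-1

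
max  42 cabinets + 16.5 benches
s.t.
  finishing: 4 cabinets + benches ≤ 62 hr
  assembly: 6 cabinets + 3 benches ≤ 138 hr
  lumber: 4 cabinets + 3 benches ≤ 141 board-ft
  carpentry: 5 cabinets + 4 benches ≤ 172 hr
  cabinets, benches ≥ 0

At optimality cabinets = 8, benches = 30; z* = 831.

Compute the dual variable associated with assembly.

4

Check each constraint at x*: finishing 62/62 (tight); assembly 138/138 (tight); lumber 122/141 (slack 19); carpentry 160/172 (slack 12).
Since lumber, carpentry are not tight, their duals are 0.
The binding rows give the dual system: 4·y_finishing + 6·y_assembly = 42 and 1·y_finishing + 3·y_assembly = 16.5.
→ y_finishing = 4.5 and y_assembly = 4.
Shadow price of assembly = 4.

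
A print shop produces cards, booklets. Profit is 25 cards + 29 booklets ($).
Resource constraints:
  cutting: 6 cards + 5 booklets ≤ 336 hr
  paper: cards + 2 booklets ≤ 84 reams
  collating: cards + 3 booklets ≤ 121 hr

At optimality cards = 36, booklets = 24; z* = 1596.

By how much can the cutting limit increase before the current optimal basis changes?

168

Binding constraints: cutting, paper. The basis is B = [[6,5],[1,2]] with det 7.
Per unit increase in cutting, x* moves by d = (0.2857, -0.1429).
The basis stays optimal until booklets reaches 0; allowable increase = 168 hr.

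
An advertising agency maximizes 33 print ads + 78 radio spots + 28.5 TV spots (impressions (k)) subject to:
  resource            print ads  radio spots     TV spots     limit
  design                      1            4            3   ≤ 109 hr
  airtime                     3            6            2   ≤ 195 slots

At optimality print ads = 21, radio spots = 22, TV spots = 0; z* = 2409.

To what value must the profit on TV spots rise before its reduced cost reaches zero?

36

At the optimum: design uses 109 of 109 (binding); airtime uses 195 of 195 (binding).
Dual feasibility on the basic columns requires 1·y_design + 3·y_airtime = 33, 4·y_design + 6·y_airtime = 78.
→ y_design = 6 and y_airtime = 9.
TV spots enters the basis when its profit ≥ yᵀa₃ = 6·3 + 9·2 = 36.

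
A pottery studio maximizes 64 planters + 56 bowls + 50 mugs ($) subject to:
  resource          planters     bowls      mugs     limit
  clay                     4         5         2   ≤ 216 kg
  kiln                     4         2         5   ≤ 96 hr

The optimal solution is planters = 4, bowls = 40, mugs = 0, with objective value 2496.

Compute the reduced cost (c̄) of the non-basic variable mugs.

At the optimum: clay uses 216 of 216 (binding); kiln uses 96 of 96 (binding).
From A_Bᵀ y = c: 4·y_clay + 4·y_kiln = 64; 5·y_clay + 2·y_kiln = 56.
→ y_clay = 8 and y_kiln = 8.
Reduced cost of mugs: c₃ − yᵀa₃ = 50 − (8·2 + 8·5) = 50 − 56 = -6.

-6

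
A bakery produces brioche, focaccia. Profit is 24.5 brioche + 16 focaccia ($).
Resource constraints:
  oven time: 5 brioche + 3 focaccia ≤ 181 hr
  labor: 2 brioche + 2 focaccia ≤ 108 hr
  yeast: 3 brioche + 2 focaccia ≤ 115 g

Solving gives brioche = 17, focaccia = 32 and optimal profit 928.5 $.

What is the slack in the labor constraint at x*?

10

labor used = 2·17 + 2·32 = 98; slack = 108 − 98 = 10.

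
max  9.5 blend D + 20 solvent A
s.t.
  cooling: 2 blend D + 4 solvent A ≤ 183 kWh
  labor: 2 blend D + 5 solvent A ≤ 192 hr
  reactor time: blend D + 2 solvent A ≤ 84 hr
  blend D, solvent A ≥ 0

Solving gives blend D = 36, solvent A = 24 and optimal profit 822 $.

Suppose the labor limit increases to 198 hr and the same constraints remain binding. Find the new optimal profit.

Check each constraint at x*: cooling 168/183 (slack 15); labor 192/192 (tight); reactor time 84/84 (tight).
By complementary slackness, y = 0 for the non-binding constraint.
From A_Bᵀ y = c: 2·y_labor + 1·y_reactor time = 9.5; 5·y_labor + 2·y_reactor time = 20.
This yields shadow prices y_labor = 1, y_reactor time = 7.5.
Δz = y_labor·Δb = 1 × (6) = 6, so new z* = 822 + 6 = 828.

828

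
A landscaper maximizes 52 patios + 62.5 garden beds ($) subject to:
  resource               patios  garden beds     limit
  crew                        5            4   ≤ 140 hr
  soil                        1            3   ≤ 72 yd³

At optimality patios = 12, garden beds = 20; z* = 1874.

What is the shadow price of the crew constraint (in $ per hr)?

8.5

Check each constraint at x*: crew 140/140 (tight); soil 72/72 (tight).
From A_Bᵀ y = c: 5·y_crew + 1·y_soil = 52; 4·y_crew + 3·y_soil = 62.5.
This yields shadow prices y_crew = 8.5, y_soil = 9.5.
Shadow price of crew = 8.5.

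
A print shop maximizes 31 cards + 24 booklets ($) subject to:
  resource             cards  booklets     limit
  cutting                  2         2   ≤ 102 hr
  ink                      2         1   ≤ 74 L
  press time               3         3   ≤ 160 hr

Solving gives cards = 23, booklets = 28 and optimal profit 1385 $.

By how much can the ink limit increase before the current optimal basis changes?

28

Binding constraints: cutting, ink. The basis is B = [[2,2],[2,1]] with det -2.
Per unit increase in ink, x* moves by d = (1, -1).
The basis stays optimal until booklets reaches 0; allowable increase = 28 L.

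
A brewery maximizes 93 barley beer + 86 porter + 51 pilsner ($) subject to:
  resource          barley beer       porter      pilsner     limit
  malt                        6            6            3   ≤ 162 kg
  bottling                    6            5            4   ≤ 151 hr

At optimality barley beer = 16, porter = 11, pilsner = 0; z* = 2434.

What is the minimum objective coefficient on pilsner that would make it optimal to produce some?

Both malt and bottling are binding at x*.
The binding rows give the dual system: 6·y_malt + 6·y_bottling = 93 and 6·y_malt + 5·y_bottling = 86.
This yields shadow prices y_malt = 8.5, y_bottling = 7.
pilsner enters the basis when its profit ≥ yᵀa₃ = 8.5·3 + 7·4 = 53.5.

53.5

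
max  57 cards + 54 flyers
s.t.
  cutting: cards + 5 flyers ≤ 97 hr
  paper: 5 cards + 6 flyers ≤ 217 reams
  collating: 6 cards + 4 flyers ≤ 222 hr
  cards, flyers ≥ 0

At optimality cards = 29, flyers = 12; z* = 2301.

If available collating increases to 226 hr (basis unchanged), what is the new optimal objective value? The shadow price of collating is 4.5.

2319

Δb = 4, so new z* = 2301 + (4.5)·(4) = 2301 + 18 = 2319.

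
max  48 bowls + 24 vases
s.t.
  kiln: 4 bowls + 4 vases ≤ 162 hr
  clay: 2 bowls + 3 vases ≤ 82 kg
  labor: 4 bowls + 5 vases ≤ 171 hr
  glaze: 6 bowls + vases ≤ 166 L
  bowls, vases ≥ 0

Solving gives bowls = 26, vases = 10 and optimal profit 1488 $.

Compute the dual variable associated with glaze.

6

Binding: clay and glaze. Non-binding: kiln (18 unused), labor (17 unused).
Slack constraints have shadow price 0 (complementary slackness).
The binding rows give the dual system: 2·y_clay + 6·y_glaze = 48 and 3·y_clay + 1·y_glaze = 24.
This yields shadow prices y_clay = 6, y_glaze = 6.
Shadow price of glaze = 6.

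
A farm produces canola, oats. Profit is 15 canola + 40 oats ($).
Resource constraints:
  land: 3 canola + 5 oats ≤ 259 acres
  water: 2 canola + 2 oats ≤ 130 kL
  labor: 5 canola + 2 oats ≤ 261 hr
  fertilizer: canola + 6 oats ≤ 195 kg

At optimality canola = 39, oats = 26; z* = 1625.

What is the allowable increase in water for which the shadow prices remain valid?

5

Binding constraints: water, fertilizer. The basis is B = [[2,2],[1,6]] with det 10.
Per unit increase in water, x* moves by d = (0.6, -0.1).
The basis stays optimal until labor becomes binding; allowable increase = 5 kL.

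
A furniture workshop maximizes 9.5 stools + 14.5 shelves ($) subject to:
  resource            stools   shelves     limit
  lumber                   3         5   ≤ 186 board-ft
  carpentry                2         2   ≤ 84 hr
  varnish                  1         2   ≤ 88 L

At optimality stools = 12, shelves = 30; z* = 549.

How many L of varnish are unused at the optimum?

varnish used = 1·12 + 2·30 = 72; slack = 88 − 72 = 16.

16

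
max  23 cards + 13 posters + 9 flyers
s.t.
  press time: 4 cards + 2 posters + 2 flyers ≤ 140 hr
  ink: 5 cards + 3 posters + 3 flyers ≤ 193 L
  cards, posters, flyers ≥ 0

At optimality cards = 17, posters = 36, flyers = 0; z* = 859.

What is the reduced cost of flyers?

Both press time and ink are binding at x*.
The binding rows give the dual system: 4·y_press time + 5·y_ink = 23 and 2·y_press time + 3·y_ink = 13.
→ y_press time = 2 and y_ink = 3.
Reduced cost of flyers: c₃ − yᵀa₃ = 9 − (2·2 + 3·3) = 9 − 13 = -4.

-4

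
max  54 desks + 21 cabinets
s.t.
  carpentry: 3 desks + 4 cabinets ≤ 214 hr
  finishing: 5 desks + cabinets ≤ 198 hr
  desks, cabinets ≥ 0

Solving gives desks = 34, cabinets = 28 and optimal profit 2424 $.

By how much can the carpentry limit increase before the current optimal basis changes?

Binding constraints: carpentry, finishing. The basis is B = [[3,4],[5,1]] with det -17.
Per unit increase in carpentry, x* moves by d = (-0.0588, 0.2941).
The basis stays optimal until desks reaches 0; allowable increase = 578 hr.

578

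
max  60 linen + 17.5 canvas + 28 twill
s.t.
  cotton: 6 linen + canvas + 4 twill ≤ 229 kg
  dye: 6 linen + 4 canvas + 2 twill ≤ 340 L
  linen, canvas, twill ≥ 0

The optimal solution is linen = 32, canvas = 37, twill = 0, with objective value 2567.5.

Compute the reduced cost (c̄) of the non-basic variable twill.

Both cotton and dye are binding at x*.
From A_Bᵀ y = c: 6·y_cotton + 6·y_dye = 60; 1·y_cotton + 4·y_dye = 17.5.
→ y_cotton = 7.5 and y_dye = 2.5.
Reduced cost of twill: c₃ − yᵀa₃ = 28 − (7.5·4 + 2.5·2) = 28 − 35 = -7.

-7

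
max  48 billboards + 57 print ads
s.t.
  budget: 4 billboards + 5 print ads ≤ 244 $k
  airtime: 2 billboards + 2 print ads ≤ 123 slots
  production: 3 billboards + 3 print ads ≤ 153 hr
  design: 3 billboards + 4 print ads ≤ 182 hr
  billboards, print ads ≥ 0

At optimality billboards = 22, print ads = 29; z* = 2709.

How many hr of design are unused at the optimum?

0

design used = 3·22 + 4·29 = 182; slack = 182 − 182 = 0.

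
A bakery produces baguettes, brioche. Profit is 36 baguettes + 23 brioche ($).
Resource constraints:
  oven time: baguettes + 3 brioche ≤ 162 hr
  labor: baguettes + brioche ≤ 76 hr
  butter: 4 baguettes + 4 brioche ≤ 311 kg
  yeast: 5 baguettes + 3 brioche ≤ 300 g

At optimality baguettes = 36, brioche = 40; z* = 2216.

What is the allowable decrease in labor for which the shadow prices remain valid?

Binding constraints: labor, yeast. The basis is B = [[1,1],[5,3]] with det -2.
Per unit decrease in labor, x* moves by d = (1.5, -2.5).
The basis stays optimal until brioche reaches 0; allowable decrease = 16 hr.

16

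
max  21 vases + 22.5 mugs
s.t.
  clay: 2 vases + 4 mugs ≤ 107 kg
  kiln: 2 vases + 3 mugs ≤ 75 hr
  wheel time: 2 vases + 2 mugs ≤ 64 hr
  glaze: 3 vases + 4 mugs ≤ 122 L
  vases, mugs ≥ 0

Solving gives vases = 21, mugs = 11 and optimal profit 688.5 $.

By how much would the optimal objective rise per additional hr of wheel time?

At the optimum: clay uses 86 of 107 (slack = 21); kiln uses 75 of 75 (binding); wheel time uses 64 of 64 (binding); glaze uses 107 of 122 (slack = 15).
Since clay, glaze are not tight, their duals are 0.
Dual feasibility on the basic columns requires 2·y_kiln + 2·y_wheel time = 21, 3·y_kiln + 2·y_wheel time = 22.5.
Solving: y_kiln = 1.5, y_wheel time = 9.
Shadow price of wheel time = 9.

9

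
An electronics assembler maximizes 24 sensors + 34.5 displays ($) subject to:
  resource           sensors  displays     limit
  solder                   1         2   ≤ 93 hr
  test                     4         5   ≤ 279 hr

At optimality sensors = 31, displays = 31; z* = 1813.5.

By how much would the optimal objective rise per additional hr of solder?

6

At the optimum: solder uses 93 of 93 (binding); test uses 279 of 279 (binding).
From A_Bᵀ y = c: 1·y_solder + 4·y_test = 24; 2·y_solder + 5·y_test = 34.5.
→ y_solder = 6 and y_test = 4.5.
Shadow price of solder = 6.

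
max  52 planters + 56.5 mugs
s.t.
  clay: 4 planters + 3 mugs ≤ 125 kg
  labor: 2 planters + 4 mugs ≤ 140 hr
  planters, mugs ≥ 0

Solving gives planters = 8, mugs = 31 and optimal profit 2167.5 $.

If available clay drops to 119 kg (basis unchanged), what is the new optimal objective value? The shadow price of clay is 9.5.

Δb = -6, so new z* = 2167.5 + (9.5)·(-6) = 2167.5 − 57 = 2110.5.

2110.5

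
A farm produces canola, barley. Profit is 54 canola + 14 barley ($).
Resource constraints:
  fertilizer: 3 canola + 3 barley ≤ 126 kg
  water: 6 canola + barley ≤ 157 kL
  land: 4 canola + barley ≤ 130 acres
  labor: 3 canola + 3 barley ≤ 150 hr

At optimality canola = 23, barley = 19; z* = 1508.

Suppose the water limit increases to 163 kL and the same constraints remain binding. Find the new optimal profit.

1556

Check each constraint at x*: fertilizer 126/126 (tight); water 157/157 (tight); land 111/130 (slack 19); labor 126/150 (slack 24).
By complementary slackness, y = 0 for the non-binding constraints.
Dual feasibility on the basic columns requires 3·y_fertilizer + 6·y_water = 54, 3·y_fertilizer + 1·y_water = 14.
→ y_fertilizer = 2 and y_water = 8.
Δz = y_water·Δb = 8 × (6) = 48, so new z* = 1508 + 48 = 1556.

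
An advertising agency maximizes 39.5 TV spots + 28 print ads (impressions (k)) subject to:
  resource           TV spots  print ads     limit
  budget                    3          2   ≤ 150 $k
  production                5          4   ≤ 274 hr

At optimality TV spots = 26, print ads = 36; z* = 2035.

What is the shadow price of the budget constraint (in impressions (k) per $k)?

9

At the optimum: budget uses 150 of 150 (binding); production uses 274 of 274 (binding).
Dual feasibility on the basic columns requires 3·y_budget + 5·y_production = 39.5, 2·y_budget + 4·y_production = 28.
→ y_budget = 9 and y_production = 2.5.
Shadow price of budget = 9.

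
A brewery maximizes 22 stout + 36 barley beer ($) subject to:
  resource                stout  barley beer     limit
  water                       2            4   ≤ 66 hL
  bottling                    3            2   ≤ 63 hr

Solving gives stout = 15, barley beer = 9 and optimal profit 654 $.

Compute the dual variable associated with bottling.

Both water and bottling are binding at x*.
From A_Bᵀ y = c: 2·y_water + 3·y_bottling = 22; 4·y_water + 2·y_bottling = 36.
→ y_water = 8 and y_bottling = 2.
Shadow price of bottling = 2.

2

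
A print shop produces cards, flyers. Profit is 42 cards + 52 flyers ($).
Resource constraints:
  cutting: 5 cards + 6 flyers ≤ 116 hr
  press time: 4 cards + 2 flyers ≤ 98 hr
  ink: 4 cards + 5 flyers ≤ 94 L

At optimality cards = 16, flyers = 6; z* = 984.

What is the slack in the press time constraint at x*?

press time used = 4·16 + 2·6 = 76; slack = 98 − 76 = 22.

22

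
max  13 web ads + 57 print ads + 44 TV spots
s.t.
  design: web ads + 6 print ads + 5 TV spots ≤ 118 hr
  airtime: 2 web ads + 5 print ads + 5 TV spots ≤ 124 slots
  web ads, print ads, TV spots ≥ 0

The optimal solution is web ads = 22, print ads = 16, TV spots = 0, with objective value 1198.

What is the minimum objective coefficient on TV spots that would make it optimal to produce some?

At the optimum: design uses 118 of 118 (binding); airtime uses 124 of 124 (binding).
From A_Bᵀ y = c: 1·y_design + 2·y_airtime = 13; 6·y_design + 5·y_airtime = 57.
→ y_design = 7 and y_airtime = 3.
TV spots enters the basis when its profit ≥ yᵀa₃ = 7·5 + 3·5 = 50.

50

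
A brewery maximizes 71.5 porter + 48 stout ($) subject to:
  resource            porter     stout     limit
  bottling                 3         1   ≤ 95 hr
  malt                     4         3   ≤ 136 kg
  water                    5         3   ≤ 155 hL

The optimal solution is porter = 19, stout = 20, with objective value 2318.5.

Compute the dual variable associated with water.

7.5

Check each constraint at x*: bottling 77/95 (slack 18); malt 136/136 (tight); water 155/155 (tight).
Slack constraints have shadow price 0 (complementary slackness).
Dual feasibility on the basic columns requires 4·y_malt + 5·y_water = 71.5, 3·y_malt + 3·y_water = 48.
→ y_malt = 8.5 and y_water = 7.5.
Shadow price of water = 7.5.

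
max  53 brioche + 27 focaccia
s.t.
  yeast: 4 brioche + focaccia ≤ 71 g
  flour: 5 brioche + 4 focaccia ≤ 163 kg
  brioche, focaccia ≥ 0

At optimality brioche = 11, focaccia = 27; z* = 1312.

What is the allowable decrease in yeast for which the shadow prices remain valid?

30.25

Binding constraints: yeast, flour. The basis is B = [[4,1],[5,4]] with det 11.
Per unit decrease in yeast, x* moves by d = (-0.3636, 0.4545).
The basis stays optimal until brioche reaches 0; allowable decrease = 30.25 g.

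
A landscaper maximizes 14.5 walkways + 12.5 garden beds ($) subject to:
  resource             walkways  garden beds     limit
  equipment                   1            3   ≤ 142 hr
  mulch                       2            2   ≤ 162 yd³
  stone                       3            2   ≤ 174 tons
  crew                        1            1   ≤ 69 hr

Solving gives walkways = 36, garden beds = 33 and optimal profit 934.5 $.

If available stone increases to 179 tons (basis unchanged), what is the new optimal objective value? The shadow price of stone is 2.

Δb = 5, so new z* = 934.5 + (2)·(5) = 934.5 + 10 = 944.5.

944.5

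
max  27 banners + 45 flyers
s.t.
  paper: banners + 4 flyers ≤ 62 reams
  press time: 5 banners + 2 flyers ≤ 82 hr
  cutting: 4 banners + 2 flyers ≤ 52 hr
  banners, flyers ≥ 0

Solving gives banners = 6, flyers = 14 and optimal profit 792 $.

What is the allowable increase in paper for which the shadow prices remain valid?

42

Binding constraints: paper, cutting. The basis is B = [[1,4],[4,2]] with det -14.
Per unit increase in paper, x* moves by d = (-0.1429, 0.2857).
The basis stays optimal until banners reaches 0; allowable increase = 42 reams.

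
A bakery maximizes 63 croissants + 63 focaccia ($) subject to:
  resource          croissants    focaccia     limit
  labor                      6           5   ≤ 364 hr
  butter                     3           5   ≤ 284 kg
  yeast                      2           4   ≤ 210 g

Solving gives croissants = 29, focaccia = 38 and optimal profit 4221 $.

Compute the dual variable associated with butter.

At the optimum: labor uses 364 of 364 (binding); butter uses 277 of 284 (slack = 7); yeast uses 210 of 210 (binding).
Slack constraints have shadow price 0 (complementary slackness).
The binding rows give the dual system: 6·y_labor + 2·y_yeast = 63 and 5·y_labor + 4·y_yeast = 63.
Solving: y_labor = 9, y_yeast = 4.5.
Shadow price of butter = 0.

0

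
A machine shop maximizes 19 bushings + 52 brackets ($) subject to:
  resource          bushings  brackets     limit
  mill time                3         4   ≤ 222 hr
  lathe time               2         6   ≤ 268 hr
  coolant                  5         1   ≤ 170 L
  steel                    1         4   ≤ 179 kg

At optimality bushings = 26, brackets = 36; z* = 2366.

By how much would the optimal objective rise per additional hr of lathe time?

Check each constraint at x*: mill time 222/222 (tight); lathe time 268/268 (tight); coolant 166/170 (slack 4); steel 170/179 (slack 9).
By complementary slackness, y = 0 for the non-binding constraints.
Dual feasibility on the basic columns requires 3·y_mill time + 2·y_lathe time = 19, 4·y_mill time + 6·y_lathe time = 52.
This yields shadow prices y_mill time = 1, y_lathe time = 8.
Shadow price of lathe time = 8.

8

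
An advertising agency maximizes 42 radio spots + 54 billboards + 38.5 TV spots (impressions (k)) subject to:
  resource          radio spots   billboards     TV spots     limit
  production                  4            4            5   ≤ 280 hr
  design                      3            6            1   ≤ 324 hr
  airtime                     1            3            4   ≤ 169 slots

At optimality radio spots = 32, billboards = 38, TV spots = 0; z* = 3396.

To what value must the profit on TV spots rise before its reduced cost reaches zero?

41.5

Check each constraint at x*: production 280/280 (tight); design 324/324 (tight); airtime 146/169 (slack 23).
Since airtime is not tight, its dual is 0.
From A_Bᵀ y = c: 4·y_production + 3·y_design = 42; 4·y_production + 6·y_design = 54.
This yields shadow prices y_production = 7.5, y_design = 4.
TV spots enters the basis when its profit ≥ yᵀa₃ = 7.5·5 + 4·1 = 41.5.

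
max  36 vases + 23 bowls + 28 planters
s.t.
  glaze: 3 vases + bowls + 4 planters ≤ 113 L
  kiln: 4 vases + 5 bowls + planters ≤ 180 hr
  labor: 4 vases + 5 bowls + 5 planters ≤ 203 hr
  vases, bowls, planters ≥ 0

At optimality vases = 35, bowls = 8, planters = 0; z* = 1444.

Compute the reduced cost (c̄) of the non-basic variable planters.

At the optimum: glaze uses 113 of 113 (binding); kiln uses 180 of 180 (binding); labor uses 180 of 203 (slack = 23).
By complementary slackness, y = 0 for the non-binding constraint.
The binding rows give the dual system: 3·y_glaze + 4·y_kiln = 36 and 1·y_glaze + 5·y_kiln = 23.
Solving: y_glaze = 8, y_kiln = 3.
Reduced cost of planters: c₃ − yᵀa₃ = 28 − (8·4 + 3·1) = 28 − 35 = -7.

-7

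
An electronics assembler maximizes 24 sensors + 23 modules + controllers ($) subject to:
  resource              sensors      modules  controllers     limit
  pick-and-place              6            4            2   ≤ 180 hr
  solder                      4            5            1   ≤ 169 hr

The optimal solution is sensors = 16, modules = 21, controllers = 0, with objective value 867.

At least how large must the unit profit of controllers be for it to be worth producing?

7

At the optimum: pick-and-place uses 180 of 180 (binding); solder uses 169 of 169 (binding).
Dual feasibility on the basic columns requires 6·y_pick-and-place + 4·y_solder = 24, 4·y_pick-and-place + 5·y_solder = 23.
→ y_pick-and-place = 2 and y_solder = 3.
controllers enters the basis when its profit ≥ yᵀa₃ = 2·2 + 3·1 = 7.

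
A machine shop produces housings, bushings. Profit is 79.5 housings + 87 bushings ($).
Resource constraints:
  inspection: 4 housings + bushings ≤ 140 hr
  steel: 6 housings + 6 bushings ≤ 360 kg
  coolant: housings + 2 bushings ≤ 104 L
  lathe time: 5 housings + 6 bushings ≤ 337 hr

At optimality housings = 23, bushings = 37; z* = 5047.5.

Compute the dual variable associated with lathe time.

7.5

Binding: steel and lathe time. Non-binding: inspection (11 unused), coolant (7 unused).
By complementary slackness, y = 0 for the non-binding constraints.
From A_Bᵀ y = c: 6·y_steel + 5·y_lathe time = 79.5; 6·y_steel + 6·y_lathe time = 87.
→ y_steel = 7 and y_lathe time = 7.5.
Shadow price of lathe time = 7.5.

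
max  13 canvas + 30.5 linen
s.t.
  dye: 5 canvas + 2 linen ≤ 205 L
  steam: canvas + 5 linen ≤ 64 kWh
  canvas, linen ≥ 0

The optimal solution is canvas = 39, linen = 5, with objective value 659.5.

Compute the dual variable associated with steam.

5.5

Check each constraint at x*: dye 205/205 (tight); steam 64/64 (tight).
The binding rows give the dual system: 5·y_dye + 1·y_steam = 13 and 2·y_dye + 5·y_steam = 30.5.
→ y_dye = 1.5 and y_steam = 5.5.
Shadow price of steam = 5.5.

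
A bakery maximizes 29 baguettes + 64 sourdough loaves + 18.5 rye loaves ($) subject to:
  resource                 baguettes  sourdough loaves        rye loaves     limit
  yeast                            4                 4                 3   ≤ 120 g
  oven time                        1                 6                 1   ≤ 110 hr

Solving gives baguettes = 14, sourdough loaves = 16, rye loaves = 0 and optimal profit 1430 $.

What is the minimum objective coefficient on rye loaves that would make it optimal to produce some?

Check each constraint at x*: yeast 120/120 (tight); oven time 110/110 (tight).
Dual feasibility on the basic columns requires 4·y_yeast + 1·y_oven time = 29, 4·y_yeast + 6·y_oven time = 64.
→ y_yeast = 5.5 and y_oven time = 7.
rye loaves enters the basis when its profit ≥ yᵀa₃ = 5.5·3 + 7·1 = 23.5.

23.5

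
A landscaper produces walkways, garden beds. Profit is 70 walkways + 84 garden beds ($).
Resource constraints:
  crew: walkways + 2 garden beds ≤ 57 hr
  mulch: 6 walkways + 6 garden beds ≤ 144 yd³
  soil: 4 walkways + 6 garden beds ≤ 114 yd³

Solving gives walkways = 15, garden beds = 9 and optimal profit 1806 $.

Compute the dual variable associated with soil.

Check each constraint at x*: crew 33/57 (slack 24); mulch 144/144 (tight); soil 114/114 (tight).
By complementary slackness, y = 0 for the non-binding constraint.
Dual feasibility on the basic columns requires 6·y_mulch + 4·y_soil = 70, 6·y_mulch + 6·y_soil = 84.
Solving: y_mulch = 7, y_soil = 7.
Shadow price of soil = 7.

7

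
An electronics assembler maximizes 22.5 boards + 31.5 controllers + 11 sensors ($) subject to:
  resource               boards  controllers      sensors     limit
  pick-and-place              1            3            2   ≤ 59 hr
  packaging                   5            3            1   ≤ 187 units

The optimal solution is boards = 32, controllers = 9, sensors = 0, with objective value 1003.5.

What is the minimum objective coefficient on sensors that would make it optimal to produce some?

At the optimum: pick-and-place uses 59 of 59 (binding); packaging uses 187 of 187 (binding).
From A_Bᵀ y = c: 1·y_pick-and-place + 5·y_packaging = 22.5; 3·y_pick-and-place + 3·y_packaging = 31.5.
→ y_pick-and-place = 7.5 and y_packaging = 3.
sensors enters the basis when its profit ≥ yᵀa₃ = 7.5·2 + 3·1 = 18.

18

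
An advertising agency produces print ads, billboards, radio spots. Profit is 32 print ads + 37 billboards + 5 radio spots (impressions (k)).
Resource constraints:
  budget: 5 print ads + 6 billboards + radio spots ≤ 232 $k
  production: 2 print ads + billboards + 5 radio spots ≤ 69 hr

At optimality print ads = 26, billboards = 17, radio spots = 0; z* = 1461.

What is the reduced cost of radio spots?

-6

At the optimum: budget uses 232 of 232 (binding); production uses 69 of 69 (binding).
From A_Bᵀ y = c: 5·y_budget + 2·y_production = 32; 6·y_budget + 1·y_production = 37.
Solving: y_budget = 6, y_production = 1.
Reduced cost of radio spots: c₃ − yᵀa₃ = 5 − (6·1 + 1·5) = 5 − 11 = -6.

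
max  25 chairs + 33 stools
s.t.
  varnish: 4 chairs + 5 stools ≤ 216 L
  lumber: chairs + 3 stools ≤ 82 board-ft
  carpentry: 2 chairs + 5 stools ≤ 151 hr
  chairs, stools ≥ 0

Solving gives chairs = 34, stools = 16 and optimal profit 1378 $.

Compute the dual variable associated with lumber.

1

At the optimum: varnish uses 216 of 216 (binding); lumber uses 82 of 82 (binding); carpentry uses 148 of 151 (slack = 3).
Since carpentry is not tight, its dual is 0.
From A_Bᵀ y = c: 4·y_varnish + 1·y_lumber = 25; 5·y_varnish + 3·y_lumber = 33.
This yields shadow prices y_varnish = 6, y_lumber = 1.
Shadow price of lumber = 1.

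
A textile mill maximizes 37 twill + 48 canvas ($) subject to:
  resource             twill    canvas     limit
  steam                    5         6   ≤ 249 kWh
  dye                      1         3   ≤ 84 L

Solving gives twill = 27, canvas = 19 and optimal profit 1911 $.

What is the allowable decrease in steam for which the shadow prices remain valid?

81

Binding constraints: steam, dye. The basis is B = [[5,6],[1,3]] with det 9.
Per unit decrease in steam, x* moves by d = (-0.3333, 0.1111).
The basis stays optimal until twill reaches 0; allowable decrease = 81 kWh.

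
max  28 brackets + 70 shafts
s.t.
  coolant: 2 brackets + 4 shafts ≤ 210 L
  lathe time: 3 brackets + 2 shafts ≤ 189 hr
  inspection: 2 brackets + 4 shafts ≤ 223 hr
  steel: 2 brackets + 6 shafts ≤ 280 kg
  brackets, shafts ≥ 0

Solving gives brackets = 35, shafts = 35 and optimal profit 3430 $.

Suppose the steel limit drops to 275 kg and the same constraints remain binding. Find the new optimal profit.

3395

At the optimum: coolant uses 210 of 210 (binding); lathe time uses 175 of 189 (slack = 14); inspection uses 210 of 223 (slack = 13); steel uses 280 of 280 (binding).
By complementary slackness, y = 0 for the non-binding constraints.
From A_Bᵀ y = c: 2·y_coolant + 2·y_steel = 28; 4·y_coolant + 6·y_steel = 70.
→ y_coolant = 7 and y_steel = 7.
Δz = y_steel·Δb = 7 × (-5) = -35, so new z* = 3430 − 35 = 3395.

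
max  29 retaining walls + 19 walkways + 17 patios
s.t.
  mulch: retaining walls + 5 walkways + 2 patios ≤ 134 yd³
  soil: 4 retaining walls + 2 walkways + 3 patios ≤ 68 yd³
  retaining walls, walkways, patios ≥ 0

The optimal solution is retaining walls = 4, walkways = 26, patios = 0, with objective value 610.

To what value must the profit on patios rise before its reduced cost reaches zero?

Both mulch and soil are binding at x*.
Dual feasibility on the basic columns requires 1·y_mulch + 4·y_soil = 29, 5·y_mulch + 2·y_soil = 19.
Solving: y_mulch = 1, y_soil = 7.
patios enters the basis when its profit ≥ yᵀa₃ = 1·2 + 7·3 = 23.

23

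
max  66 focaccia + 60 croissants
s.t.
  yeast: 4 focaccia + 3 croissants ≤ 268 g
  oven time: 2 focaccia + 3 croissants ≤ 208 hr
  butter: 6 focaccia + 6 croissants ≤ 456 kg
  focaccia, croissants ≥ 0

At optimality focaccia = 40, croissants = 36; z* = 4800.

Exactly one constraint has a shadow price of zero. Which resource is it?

oven time

yeast: 268/268 (binding)
oven time: 188/208 (slack 20)
butter: 456/456 (binding)
By complementary slackness, a constraint with positive slack has shadow price 0 → oven time.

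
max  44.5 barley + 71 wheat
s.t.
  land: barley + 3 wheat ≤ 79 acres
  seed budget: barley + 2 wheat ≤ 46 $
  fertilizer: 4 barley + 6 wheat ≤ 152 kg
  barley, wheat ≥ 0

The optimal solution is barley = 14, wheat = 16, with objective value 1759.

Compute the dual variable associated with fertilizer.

9

Check each constraint at x*: land 62/79 (slack 17); seed budget 46/46 (tight); fertilizer 152/152 (tight).
By complementary slackness, y = 0 for the non-binding constraint.
The binding rows give the dual system: 1·y_seed budget + 4·y_fertilizer = 44.5 and 2·y_seed budget + 6·y_fertilizer = 71.
This yields shadow prices y_seed budget = 8.5, y_fertilizer = 9.
Shadow price of fertilizer = 9.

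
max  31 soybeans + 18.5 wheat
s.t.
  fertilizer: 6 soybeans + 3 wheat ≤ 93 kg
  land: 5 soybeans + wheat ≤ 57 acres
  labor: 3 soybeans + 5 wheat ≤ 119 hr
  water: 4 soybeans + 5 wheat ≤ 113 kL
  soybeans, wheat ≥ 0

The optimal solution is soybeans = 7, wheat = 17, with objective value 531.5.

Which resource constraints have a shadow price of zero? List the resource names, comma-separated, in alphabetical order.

fertilizer: 93/93 (binding)
land: 52/57 (slack 5)
labor: 106/119 (slack 13)
water: 113/113 (binding)
By complementary slackness, a constraint with positive slack has shadow price 0 → labor, land.

labor, land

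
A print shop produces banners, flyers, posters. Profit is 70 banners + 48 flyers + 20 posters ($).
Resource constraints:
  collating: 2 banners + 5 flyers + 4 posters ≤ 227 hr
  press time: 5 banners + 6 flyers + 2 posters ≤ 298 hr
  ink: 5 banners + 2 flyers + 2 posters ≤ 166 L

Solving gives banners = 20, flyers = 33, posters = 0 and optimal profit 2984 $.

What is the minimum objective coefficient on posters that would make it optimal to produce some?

Binding: press time and ink. Non-binding: collating (22 unused).
By complementary slackness, y = 0 for the non-binding constraint.
From A_Bᵀ y = c: 5·y_press time + 5·y_ink = 70; 6·y_press time + 2·y_ink = 48.
→ y_press time = 5 and y_ink = 9.
posters enters the basis when its profit ≥ yᵀa₃ = 5·2 + 9·2 = 28.

28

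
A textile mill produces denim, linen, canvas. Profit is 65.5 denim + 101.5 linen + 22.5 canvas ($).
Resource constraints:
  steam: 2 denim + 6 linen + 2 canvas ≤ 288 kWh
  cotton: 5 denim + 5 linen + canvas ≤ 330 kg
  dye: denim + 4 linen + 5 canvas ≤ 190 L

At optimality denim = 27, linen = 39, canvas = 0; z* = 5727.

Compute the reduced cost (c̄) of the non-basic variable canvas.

At the optimum: steam uses 288 of 288 (binding); cotton uses 330 of 330 (binding); dye uses 183 of 190 (slack = 7).
Slack constraints have shadow price 0 (complementary slackness).
Dual feasibility on the basic columns requires 2·y_steam + 5·y_cotton = 65.5, 6·y_steam + 5·y_cotton = 101.5.
Solving: y_steam = 9, y_cotton = 9.5.
Reduced cost of canvas: c₃ − yᵀa₃ = 22.5 − (9·2 + 9.5·1) = 22.5 − 27.5 = -5.

-5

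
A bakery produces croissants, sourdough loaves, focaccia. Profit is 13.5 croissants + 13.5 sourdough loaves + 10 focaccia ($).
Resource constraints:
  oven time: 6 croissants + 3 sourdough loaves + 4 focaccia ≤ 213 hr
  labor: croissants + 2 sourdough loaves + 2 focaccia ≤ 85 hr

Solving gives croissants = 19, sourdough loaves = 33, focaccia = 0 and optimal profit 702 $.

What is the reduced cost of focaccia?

At the optimum: oven time uses 213 of 213 (binding); labor uses 85 of 85 (binding).
The binding rows give the dual system: 6·y_oven time + 1·y_labor = 13.5 and 3·y_oven time + 2·y_labor = 13.5.
This yields shadow prices y_oven time = 1.5, y_labor = 4.5.
Reduced cost of focaccia: c₃ − yᵀa₃ = 10 − (1.5·4 + 4.5·2) = 10 − 15 = -5.

-5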